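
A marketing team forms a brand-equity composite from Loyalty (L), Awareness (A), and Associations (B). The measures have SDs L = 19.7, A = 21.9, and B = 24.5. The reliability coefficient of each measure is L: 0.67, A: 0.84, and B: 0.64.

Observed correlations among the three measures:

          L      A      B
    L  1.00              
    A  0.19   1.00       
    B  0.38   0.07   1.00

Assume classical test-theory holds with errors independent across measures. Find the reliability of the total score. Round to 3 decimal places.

0.797

Var(L+A+B) = 19.7² + 21.9² + 24.5² + 2·[19.7·21.9·0.19 + 19.7·24.5·0.38 + 21.9·24.5·0.07] = 1467.95 + 605.874 = 2073.82.
With uncorrelated errors the cross-covariances are all true-score covariance, so they carry over unchanged; only the diagonal terms shrink to ρᵢσᵢ².
True-score variance = [19.7²·0.67 + 21.9²·0.84 + 24.5²·0.64] + 605.874 = 1047.05 + 605.874 = 1652.93.
Reliability = 1652.93 / 2073.82 = 0.797.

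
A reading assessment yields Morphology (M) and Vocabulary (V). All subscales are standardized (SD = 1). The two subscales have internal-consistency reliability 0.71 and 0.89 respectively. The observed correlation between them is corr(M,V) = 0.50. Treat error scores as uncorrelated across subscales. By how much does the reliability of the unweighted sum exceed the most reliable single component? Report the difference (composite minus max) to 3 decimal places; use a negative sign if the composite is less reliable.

Var(sum) = 2 + 1 = 3; true-score variance = 1.6 + 1 = 2.6; composite reliability = 0.8667.
Max component reliability = 0.8900.
Difference = 0.8667 − 0.8900 = -0.023.

-0.023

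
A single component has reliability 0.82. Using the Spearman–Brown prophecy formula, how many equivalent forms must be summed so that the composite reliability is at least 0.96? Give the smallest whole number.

6

k ≥ ρ*(1−ρ₁)/(ρ₁(1−ρ*)) = 0.96·0.18 / (0.82·0.04) = 5.268.
Smallest integer k = 6.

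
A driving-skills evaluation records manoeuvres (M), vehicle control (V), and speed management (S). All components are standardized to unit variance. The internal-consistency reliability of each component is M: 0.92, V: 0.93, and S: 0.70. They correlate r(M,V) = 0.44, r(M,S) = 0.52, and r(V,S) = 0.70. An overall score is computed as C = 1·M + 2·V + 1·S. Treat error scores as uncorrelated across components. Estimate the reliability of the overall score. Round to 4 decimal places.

Var(C) = 1 + 2² + 1 + 2·[2·0.44 + 0.52 + 2·0.70] = 6 + 5.6 = 11.6.
Under uncorrelated errors the observed covariances equal the true-score covariances, so only the own-variance terms attenuate.
True-score variance = [0.92 + 2²·0.93 + 0.70] + 5.6 = 5.34 + 5.6 = 10.94.
Reliability = 10.94 / 11.6 = 0.9431.

0.9431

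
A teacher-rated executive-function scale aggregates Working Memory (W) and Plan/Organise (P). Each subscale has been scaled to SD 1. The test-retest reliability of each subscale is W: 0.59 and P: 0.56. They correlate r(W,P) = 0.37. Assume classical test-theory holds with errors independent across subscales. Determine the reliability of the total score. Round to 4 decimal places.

0.6898

Var(W+P) = 2 + 2·[0.37] = 2 + 0.74 = 2.74.
Under uncorrelated errors the observed covariances equal the true-score covariances, so only the own-variance terms attenuate.
True-score variance = [0.59 + 0.56] + 0.74 = 1.15 + 0.74 = 1.89.
Reliability = 1.89 / 2.74 = 0.6898.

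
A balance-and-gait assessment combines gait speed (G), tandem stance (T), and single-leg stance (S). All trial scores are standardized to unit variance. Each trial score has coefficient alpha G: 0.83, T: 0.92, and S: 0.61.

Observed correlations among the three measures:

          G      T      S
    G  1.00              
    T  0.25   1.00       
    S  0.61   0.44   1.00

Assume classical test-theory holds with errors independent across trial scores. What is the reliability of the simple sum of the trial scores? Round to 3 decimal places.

Var(G+T+S) = 3 + 2·[0.25 + 0.61 + 0.44] = 3 + 2.6 = 5.6.
Under uncorrelated errors the observed covariances equal the true-score covariances, so only the own-variance terms attenuate.
True-score variance = [0.83 + 0.92 + 0.61] + 2.6 = 2.36 + 2.6 = 4.96.
Reliability = 4.96 / 5.6 = 0.886.

0.886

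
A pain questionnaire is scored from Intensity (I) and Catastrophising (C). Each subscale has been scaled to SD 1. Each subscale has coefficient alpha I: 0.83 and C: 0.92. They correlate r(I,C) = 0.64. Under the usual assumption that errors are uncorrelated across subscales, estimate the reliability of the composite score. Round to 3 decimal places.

0.924

Var(I+C) = 2 + 2·[0.64] = 2 + 1.28 = 3.28.
Under uncorrelated errors the observed covariances equal the true-score covariances, so only the own-variance terms attenuate.
True-score variance = [0.83 + 0.92] + 1.28 = 1.75 + 1.28 = 3.03.
Reliability = 3.03 / 3.28 = 0.924.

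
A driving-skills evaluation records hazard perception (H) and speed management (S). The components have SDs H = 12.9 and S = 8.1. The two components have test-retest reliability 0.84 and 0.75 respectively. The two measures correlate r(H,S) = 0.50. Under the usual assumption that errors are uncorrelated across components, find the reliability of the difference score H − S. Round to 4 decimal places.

Var(H−S) = 12.9² + 8.1² − 2·12.9·8.1·0.50 = 232.02 − 104.49 = 127.53.
With uncorrelated errors the cross-covariances are all true-score covariance, so they carry over unchanged; only the diagonal terms shrink to ρᵢσᵢ².
True-score variance = [12.9²·0.84 + 8.1²·0.75] − 104.49 = 188.992 − 104.49 = 84.5019.
Reliability = 84.5019 / 127.53 = 0.6626.

0.6626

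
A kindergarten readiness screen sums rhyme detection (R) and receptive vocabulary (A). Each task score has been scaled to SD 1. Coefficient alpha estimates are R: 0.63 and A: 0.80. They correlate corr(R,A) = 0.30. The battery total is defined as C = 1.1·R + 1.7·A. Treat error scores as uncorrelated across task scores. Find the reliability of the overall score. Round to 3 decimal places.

Var(C) = 1.1² + 1.7² + 2·[1.87·0.30] = 4.1 + 1.122 = 5.222.
Because errors are independent across components, Cov(Tᵢ,Tⱼ) = Cov(Xᵢ,Xⱼ); the off-diagonal part of the true-score variance is the same as above.
True-score variance = [1.1²·0.63 + 1.7²·0.80] + 1.122 = 3.0743 + 1.122 = 4.1963.
Reliability = 4.1963 / 5.222 = 0.804.

0.804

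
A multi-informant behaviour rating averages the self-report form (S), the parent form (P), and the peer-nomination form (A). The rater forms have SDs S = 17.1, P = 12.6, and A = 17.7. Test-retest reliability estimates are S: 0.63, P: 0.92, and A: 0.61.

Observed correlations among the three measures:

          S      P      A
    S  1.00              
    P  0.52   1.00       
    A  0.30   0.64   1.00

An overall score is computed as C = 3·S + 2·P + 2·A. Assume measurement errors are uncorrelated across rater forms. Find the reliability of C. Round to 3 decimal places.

0.813

Var(C) = 3²·17.1² + 2²·12.6² + 2²·17.7² + 2·[6·17.1·12.6·0.52 + 6·17.1·17.7·0.30 + 4·12.6·17.7·0.64] = 4519.89 + 3575.94 = 8095.83.
With uncorrelated errors the cross-covariances are all true-score covariance, so they carry over unchanged; only the diagonal terms shrink to ρᵢσᵢ².
True-score variance = [3²·17.1²·0.63 + 2²·12.6²·0.92 + 2²·17.7²·0.61] + 3575.94 = 3006.63 + 3575.94 = 6582.57.
Reliability = 6582.57 / 8095.83 = 0.813.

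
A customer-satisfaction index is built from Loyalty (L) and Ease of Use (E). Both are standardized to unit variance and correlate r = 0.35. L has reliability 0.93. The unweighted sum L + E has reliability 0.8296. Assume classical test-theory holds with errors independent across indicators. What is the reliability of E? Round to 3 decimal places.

Var(L+E) = 2 + 2·0.35 = 2.700.
True-score variance = ρ_L + ρ_E + 2·0.35, so 0.8296 = (0.93 + ρ_E + 0.70) / 2.700.
ρ_E = 0.8296·2.700 − 0.93 − 0.70 = 0.610.

0.610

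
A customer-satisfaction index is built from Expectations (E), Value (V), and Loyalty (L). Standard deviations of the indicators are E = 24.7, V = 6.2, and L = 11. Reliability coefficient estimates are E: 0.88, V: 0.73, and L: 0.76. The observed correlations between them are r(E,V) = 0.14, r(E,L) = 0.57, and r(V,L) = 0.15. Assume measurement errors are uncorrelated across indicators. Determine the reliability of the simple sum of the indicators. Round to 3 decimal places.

Var(E+V+L) = 24.7² + 6.2² + 11² + 2·[24.7·6.2·0.14 + 24.7·11·0.57 + 6.2·11·0.15] = 769.53 + 373.077 = 1142.61.
With uncorrelated errors the cross-covariances are all true-score covariance, so they carry over unchanged; only the diagonal terms shrink to ρᵢσᵢ².
True-score variance = [24.7²·0.88 + 6.2²·0.73 + 11²·0.76] + 373.077 = 656.9 + 373.077 = 1029.98.
Reliability = 1029.98 / 1142.61 = 0.901.

0.901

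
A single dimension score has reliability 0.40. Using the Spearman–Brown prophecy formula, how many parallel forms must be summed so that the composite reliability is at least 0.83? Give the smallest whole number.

8

k ≥ ρ*(1−ρ₁)/(ρ₁(1−ρ*)) = 0.83·0.60 / (0.40·0.17) = 7.324.
Smallest integer k = 8.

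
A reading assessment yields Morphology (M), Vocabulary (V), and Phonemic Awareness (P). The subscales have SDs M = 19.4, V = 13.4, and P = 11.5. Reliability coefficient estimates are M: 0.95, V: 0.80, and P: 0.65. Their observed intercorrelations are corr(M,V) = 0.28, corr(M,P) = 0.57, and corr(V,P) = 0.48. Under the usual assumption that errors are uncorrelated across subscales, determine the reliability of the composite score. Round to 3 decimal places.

0.918

Var(M+V+P) = 19.4² + 13.4² + 11.5² + 2·[19.4·13.4·0.28 + 19.4·11.5·0.57 + 13.4·11.5·0.48] = 688.17 + 547.848 = 1236.02.
Under uncorrelated errors the observed covariances equal the true-score covariances, so only the own-variance terms attenuate.
True-score variance = [19.4²·0.95 + 13.4²·0.80 + 11.5²·0.65] + 547.848 = 587.152 + 547.848 = 1135.
Reliability = 1135 / 1236.02 = 0.918.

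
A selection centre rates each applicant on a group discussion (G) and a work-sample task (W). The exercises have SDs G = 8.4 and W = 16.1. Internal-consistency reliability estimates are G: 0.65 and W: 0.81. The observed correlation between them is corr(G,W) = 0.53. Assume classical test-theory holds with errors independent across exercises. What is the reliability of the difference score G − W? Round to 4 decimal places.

Var(G−W) = 8.4² + 16.1² − 2·8.4·16.1·0.53 = 329.77 − 143.354 = 186.416.
Under uncorrelated errors the observed covariances equal the true-score covariances, so only the own-variance terms attenuate.
True-score variance = [8.4²·0.65 + 16.1²·0.81] − 143.354 = 255.824 − 143.354 = 112.47.
Reliability = 112.47 / 186.416 = 0.6033.

0.6033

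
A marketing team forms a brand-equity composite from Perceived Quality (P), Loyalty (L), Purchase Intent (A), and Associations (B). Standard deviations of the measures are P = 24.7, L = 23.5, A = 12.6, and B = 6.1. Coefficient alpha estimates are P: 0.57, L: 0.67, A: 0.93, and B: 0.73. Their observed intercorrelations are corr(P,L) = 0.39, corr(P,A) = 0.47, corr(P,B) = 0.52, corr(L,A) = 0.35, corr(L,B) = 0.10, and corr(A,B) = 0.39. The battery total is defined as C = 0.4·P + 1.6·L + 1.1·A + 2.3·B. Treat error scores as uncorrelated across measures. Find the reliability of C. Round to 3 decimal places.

0.814

Var(C) = 0.4²·24.7² + 1.6²·23.5² + 1.1²·12.6² + 2.3²·6.1² + 2·[0.64·24.7·23.5·0.39 + 0.44·24.7·12.6·0.47 + 0.92·24.7·6.1·0.52 + 1.76·23.5·12.6·0.35 + 3.68·23.5·6.1·0.10 + 2.53·12.6·6.1·0.39] = 1900.31 + 1184.62 = 3084.93.
Under uncorrelated errors the observed covariances equal the true-score covariances, so only the own-variance terms attenuate.
True-score variance = [0.4²·24.7²·0.57 + 1.6²·23.5²·0.67 + 1.1²·12.6²·0.93 + 2.3²·6.1²·0.73] + 1184.62 = 1325.21 + 1184.62 = 2509.82.
Reliability = 2509.82 / 3084.93 = 0.814.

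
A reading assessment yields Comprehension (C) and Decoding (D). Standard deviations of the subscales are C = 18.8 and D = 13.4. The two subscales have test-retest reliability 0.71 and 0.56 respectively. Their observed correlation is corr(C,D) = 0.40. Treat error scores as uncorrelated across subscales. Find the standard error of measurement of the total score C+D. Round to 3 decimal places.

Var(total) = 533 + 201.536 = 734.536.
True-score variance = 351.496 + 201.536 = 553.032, so reliability = 0.7529.
Error variance = 734.536 − 553.032 = 181.504; SEM = √181.504 = 13.472.

13.472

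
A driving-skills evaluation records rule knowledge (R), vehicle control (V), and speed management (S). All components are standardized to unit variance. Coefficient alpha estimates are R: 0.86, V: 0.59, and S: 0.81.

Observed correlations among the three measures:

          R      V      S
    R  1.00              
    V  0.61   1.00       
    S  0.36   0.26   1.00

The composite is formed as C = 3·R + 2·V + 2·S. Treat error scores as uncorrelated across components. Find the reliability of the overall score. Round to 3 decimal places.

0.881

Var(C) = 3² + 2² + 2² + 2·[6·0.61 + 6·0.36 + 4·0.26] = 17 + 13.72 = 30.72.
With uncorrelated errors the cross-covariances are all true-score covariance, so they carry over unchanged; only the diagonal terms shrink to ρᵢσᵢ².
True-score variance = [3²·0.86 + 2²·0.59 + 2²·0.81] + 13.72 = 13.34 + 13.72 = 27.06.
Reliability = 27.06 / 30.72 = 0.881.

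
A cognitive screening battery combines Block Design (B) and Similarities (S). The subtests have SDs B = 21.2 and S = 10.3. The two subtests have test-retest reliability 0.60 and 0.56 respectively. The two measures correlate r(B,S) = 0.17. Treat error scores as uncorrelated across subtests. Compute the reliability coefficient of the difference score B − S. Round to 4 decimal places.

Var(B−S) = 21.2² + 10.3² − 2·21.2·10.3·0.17 = 555.53 − 74.2424 = 481.288.
With uncorrelated errors the cross-covariances are all true-score covariance, so they carry over unchanged; only the diagonal terms shrink to ρᵢσᵢ².
True-score variance = [21.2²·0.60 + 10.3²·0.56] − 74.2424 = 329.074 − 74.2424 = 254.832.
Reliability = 254.832 / 481.288 = 0.5295.

0.5295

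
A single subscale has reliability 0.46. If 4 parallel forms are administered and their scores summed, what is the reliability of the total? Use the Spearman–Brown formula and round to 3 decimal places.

0.773

ρ_k = kρ / (1 + (k−1)ρ) = 4·0.46 / (1 + 3·0.46) = 1.840 / 2.380 = 0.773.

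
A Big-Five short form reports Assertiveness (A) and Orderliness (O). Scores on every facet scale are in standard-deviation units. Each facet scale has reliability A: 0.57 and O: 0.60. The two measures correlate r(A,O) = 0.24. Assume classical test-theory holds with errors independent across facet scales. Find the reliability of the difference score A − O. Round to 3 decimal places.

Var(A−O) = 1 + 1 − 2·0.24 = 2 − 0.48 = 1.52.
Because errors are independent across components, Cov(Tᵢ,Tⱼ) = Cov(Xᵢ,Xⱼ); the off-diagonal part of the true-score variance is the same as above.
True-score variance = [0.57 + 0.60] − 0.48 = 1.17 − 0.48 = 0.69.
Reliability = 0.69 / 1.52 = 0.454.

0.454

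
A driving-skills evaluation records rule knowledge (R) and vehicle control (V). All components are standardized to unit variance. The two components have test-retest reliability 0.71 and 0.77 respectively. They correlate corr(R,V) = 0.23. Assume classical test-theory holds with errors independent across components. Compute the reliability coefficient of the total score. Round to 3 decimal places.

Var(R+V) = 2 + 2·[0.23] = 2 + 0.46 = 2.46.
Because errors are independent across components, Cov(Tᵢ,Tⱼ) = Cov(Xᵢ,Xⱼ); the off-diagonal part of the true-score variance is the same as above.
True-score variance = [0.71 + 0.77] + 0.46 = 1.48 + 0.46 = 1.94.
Reliability = 1.94 / 2.46 = 0.789.

0.789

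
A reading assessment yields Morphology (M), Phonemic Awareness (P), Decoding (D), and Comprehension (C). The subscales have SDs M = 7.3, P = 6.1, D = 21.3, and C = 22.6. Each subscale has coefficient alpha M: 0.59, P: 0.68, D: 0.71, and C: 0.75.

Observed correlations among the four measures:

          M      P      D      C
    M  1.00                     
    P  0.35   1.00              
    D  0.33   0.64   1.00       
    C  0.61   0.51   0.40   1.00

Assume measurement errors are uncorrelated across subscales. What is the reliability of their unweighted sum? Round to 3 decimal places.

Var(M+P+D+C) = 7.3² + 6.1² + 21.3² + 22.6² + 2·[7.3·6.1·0.35 + 7.3·21.3·0.33 + 7.3·22.6·0.61 + 6.1·21.3·0.64 + 6.1·22.6·0.51 + 21.3·22.6·0.40] = 1054.95 + 1027.1 = 2082.05.
Under uncorrelated errors the observed covariances equal the true-score covariances, so only the own-variance terms attenuate.
True-score variance = [7.3²·0.59 + 6.1²·0.68 + 21.3²·0.71 + 22.6²·0.75] + 1027.1 = 761.934 + 1027.1 = 1789.04.
Reliability = 1789.04 / 2082.05 = 0.859.

0.859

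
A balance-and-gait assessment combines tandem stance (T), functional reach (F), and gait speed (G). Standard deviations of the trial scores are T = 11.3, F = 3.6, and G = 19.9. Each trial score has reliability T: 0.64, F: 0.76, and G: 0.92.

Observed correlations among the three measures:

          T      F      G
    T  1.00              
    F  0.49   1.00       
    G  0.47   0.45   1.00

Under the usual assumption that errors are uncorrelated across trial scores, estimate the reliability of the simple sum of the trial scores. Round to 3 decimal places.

0.905

Var(T+F+G) = 11.3² + 3.6² + 19.9² + 2·[11.3·3.6·0.49 + 11.3·19.9·0.47 + 3.6·19.9·0.45] = 536.66 + 315.72 = 852.38.
Under uncorrelated errors the observed covariances equal the true-score covariances, so only the own-variance terms attenuate.
True-score variance = [11.3²·0.64 + 3.6²·0.76 + 19.9²·0.92] + 315.72 = 455.9 + 315.72 = 771.621.
Reliability = 771.621 / 852.38 = 0.905.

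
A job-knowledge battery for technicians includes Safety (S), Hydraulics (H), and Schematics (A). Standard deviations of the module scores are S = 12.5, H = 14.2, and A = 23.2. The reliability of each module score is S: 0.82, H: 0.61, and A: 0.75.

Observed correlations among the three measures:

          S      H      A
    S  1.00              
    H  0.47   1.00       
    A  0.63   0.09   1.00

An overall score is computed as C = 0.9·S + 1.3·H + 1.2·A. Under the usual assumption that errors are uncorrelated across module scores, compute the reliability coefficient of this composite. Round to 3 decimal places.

0.818

Var(C) = 0.9²·12.5² + 1.3²·14.2² + 1.2²·23.2² + 2·[1.17·12.5·14.2·0.47 + 1.08·12.5·23.2·0.63 + 1.56·14.2·23.2·0.09] = 1242.4 + 682.353 = 1924.75.
With uncorrelated errors the cross-covariances are all true-score covariance, so they carry over unchanged; only the diagonal terms shrink to ρᵢσᵢ².
True-score variance = [0.9²·12.5²·0.82 + 1.3²·14.2²·0.61 + 1.2²·23.2²·0.75] + 682.353 = 892.951 + 682.353 = 1575.3.
Reliability = 1575.3 / 1924.75 = 0.818.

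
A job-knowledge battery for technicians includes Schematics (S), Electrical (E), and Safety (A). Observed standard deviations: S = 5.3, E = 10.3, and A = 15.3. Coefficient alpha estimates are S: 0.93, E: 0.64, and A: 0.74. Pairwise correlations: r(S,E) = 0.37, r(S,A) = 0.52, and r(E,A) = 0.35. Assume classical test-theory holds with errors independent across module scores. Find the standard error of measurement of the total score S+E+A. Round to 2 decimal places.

10.05

Var(total) = 368.27 + 235.043 = 603.313.
True-score variance = 267.248 + 235.043 = 502.291, so reliability = 0.8326.
Error variance = 603.313 − 502.291 = 101.022; SEM = √101.022 = 10.05.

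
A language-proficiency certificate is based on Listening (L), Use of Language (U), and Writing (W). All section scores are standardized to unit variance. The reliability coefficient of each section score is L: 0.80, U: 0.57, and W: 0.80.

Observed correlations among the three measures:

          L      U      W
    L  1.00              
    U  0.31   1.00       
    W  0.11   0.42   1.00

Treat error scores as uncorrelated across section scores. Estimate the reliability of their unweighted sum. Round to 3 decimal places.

0.823

Var(L+U+W) = 3 + 2·[0.31 + 0.11 + 0.42] = 3 + 1.68 = 4.68.
Because errors are independent across components, Cov(Tᵢ,Tⱼ) = Cov(Xᵢ,Xⱼ); the off-diagonal part of the true-score variance is the same as above.
True-score variance = [0.80 + 0.57 + 0.80] + 1.68 = 2.17 + 1.68 = 3.85.
Reliability = 3.85 / 4.68 = 0.823.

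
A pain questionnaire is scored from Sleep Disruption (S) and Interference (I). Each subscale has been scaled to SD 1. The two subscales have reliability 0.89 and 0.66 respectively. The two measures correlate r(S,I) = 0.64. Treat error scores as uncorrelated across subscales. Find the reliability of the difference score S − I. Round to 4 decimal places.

0.3750

Var(S−I) = 1 + 1 − 2·0.64 = 2 − 1.28 = 0.72.
With uncorrelated errors the cross-covariances are all true-score covariance, so they carry over unchanged; only the diagonal terms shrink to ρᵢσᵢ².
True-score variance = [0.89 + 0.66] − 1.28 = 1.55 − 1.28 = 0.27.
Reliability = 0.27 / 0.72 = 0.3750.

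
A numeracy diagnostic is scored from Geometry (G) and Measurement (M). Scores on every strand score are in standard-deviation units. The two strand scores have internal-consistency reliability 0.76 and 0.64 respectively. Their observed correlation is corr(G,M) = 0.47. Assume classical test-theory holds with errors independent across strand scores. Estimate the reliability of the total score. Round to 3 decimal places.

0.796

Var(G+M) = 2 + 2·[0.47] = 2 + 0.94 = 2.94.
Under uncorrelated errors the observed covariances equal the true-score covariances, so only the own-variance terms attenuate.
True-score variance = [0.76 + 0.64] + 0.94 = 1.4 + 0.94 = 2.34.
Reliability = 2.34 / 2.94 = 0.796.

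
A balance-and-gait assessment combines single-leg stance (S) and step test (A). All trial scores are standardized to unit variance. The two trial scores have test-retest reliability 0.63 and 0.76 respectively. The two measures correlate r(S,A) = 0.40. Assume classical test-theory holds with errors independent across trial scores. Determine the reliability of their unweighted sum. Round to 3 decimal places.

Var(S+A) = 2 + 2·[0.40] = 2 + 0.8 = 2.8.
Because errors are independent across components, Cov(Tᵢ,Tⱼ) = Cov(Xᵢ,Xⱼ); the off-diagonal part of the true-score variance is the same as above.
True-score variance = [0.63 + 0.76] + 0.8 = 1.39 + 0.8 = 2.19.
Reliability = 2.19 / 2.8 = 0.782.

0.782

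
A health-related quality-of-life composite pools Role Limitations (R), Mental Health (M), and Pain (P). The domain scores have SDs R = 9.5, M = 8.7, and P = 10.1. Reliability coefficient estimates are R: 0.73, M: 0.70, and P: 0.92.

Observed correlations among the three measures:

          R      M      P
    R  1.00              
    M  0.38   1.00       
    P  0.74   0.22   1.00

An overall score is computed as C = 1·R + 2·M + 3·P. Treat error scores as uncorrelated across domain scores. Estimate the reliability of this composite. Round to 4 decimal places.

0.9099

Var(C) = 9.5² + 2²·8.7² + 3²·10.1² + 2·[2·9.5·8.7·0.38 + 3·9.5·10.1·0.74 + 6·8.7·10.1·0.22] = 1311.1 + 783.623 = 2094.72.
Because errors are independent across components, Cov(Tᵢ,Tⱼ) = Cov(Xᵢ,Xⱼ); the off-diagonal part of the true-score variance is the same as above.
True-score variance = [9.5²·0.73 + 2²·8.7²·0.70 + 3²·10.1²·0.92] + 783.623 = 1122.46 + 783.623 = 1906.08.
Reliability = 1906.08 / 2094.72 = 0.9099.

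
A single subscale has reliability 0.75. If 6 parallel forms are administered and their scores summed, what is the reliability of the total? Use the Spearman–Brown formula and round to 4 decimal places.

ρ_k = kρ / (1 + (k−1)ρ) = 6·0.75 / (1 + 5·0.75) = 4.500 / 4.750 = 0.9474.

0.9474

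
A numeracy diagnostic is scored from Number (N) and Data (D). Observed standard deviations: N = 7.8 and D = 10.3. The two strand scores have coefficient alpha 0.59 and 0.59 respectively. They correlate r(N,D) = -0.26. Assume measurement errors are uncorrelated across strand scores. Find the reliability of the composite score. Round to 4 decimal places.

Var(N+D) = 7.8² + 10.3² + 2·[7.8·10.3·(-0.26)] = 166.93 − 41.7768 = 125.153.
With uncorrelated errors the cross-covariances are all true-score covariance, so they carry over unchanged; only the diagonal terms shrink to ρᵢσᵢ².
True-score variance = [7.8²·0.59 + 10.3²·0.59] − 41.7768 = 98.4887 − 41.7768 = 56.7119.
Reliability = 56.7119 / 125.153 = 0.4531.

0.4531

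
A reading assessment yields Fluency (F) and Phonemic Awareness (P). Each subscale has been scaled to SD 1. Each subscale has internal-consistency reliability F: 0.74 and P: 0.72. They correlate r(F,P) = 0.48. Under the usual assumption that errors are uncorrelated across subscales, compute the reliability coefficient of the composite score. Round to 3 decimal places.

Var(F+P) = 2 + 2·[0.48] = 2 + 0.96 = 2.96.
Under uncorrelated errors the observed covariances equal the true-score covariances, so only the own-variance terms attenuate.
True-score variance = [0.74 + 0.72] + 0.96 = 1.46 + 0.96 = 2.42.
Reliability = 2.42 / 2.96 = 0.818.

0.818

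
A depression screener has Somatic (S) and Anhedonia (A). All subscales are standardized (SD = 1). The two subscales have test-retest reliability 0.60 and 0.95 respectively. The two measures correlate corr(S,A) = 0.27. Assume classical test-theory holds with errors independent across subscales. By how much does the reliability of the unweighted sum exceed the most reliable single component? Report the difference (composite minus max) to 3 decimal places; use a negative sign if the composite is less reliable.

Var(sum) = 2 + 0.54 = 2.54; true-score variance = 1.55 + 0.54 = 2.09; composite reliability = 0.8228.
Max component reliability = 0.9500.
Difference = 0.8228 − 0.9500 = -0.127.

-0.127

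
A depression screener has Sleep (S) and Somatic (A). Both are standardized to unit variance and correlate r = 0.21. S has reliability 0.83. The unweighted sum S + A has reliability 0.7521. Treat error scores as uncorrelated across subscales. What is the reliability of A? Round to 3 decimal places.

Var(S+A) = 2 + 2·0.21 = 2.420.
True-score variance = ρ_S + ρ_A + 2·0.21, so 0.7521 = (0.83 + ρ_A + 0.42) / 2.420.
ρ_A = 0.7521·2.420 − 0.83 − 0.42 = 0.570.

0.570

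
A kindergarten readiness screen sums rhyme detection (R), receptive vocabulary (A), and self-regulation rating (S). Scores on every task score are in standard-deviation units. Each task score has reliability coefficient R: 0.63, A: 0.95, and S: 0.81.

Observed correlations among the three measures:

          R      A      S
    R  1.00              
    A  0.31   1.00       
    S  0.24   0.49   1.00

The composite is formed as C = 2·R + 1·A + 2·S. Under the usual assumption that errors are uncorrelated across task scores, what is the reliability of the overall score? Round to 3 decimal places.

Var(C) = 2² + 1 + 2² + 2·[2·0.31 + 4·0.24 + 2·0.49] = 9 + 5.12 = 14.12.
Because errors are independent across components, Cov(Tᵢ,Tⱼ) = Cov(Xᵢ,Xⱼ); the off-diagonal part of the true-score variance is the same as above.
True-score variance = [2²·0.63 + 0.95 + 2²·0.81] + 5.12 = 6.71 + 5.12 = 11.83.
Reliability = 11.83 / 14.12 = 0.838.

0.838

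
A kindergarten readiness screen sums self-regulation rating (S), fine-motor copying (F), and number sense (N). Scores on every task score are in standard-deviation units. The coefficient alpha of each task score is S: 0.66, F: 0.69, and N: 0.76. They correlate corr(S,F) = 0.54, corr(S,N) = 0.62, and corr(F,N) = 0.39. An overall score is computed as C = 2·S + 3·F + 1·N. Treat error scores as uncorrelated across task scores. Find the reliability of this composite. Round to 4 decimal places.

0.8265

Var(C) = 2² + 3² + 1 + 2·[6·0.54 + 2·0.62 + 3·0.39] = 14 + 11.3 = 25.3.
With uncorrelated errors the cross-covariances are all true-score covariance, so they carry over unchanged; only the diagonal terms shrink to ρᵢσᵢ².
True-score variance = [2²·0.66 + 3²·0.69 + 0.76] + 11.3 = 9.61 + 11.3 = 20.91.
Reliability = 20.91 / 25.3 = 0.8265.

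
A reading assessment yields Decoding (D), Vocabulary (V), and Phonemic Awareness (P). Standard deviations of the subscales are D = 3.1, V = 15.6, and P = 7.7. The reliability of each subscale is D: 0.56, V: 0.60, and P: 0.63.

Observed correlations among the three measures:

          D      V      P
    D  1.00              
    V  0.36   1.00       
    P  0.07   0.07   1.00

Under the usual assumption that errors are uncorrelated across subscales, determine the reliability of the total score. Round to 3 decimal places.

0.664

Var(D+V+P) = 3.1² + 15.6² + 7.7² + 2·[3.1·15.6·0.36 + 3.1·7.7·0.07 + 15.6·7.7·0.07] = 312.26 + 54.9778 = 367.238.
Because errors are independent across components, Cov(Tᵢ,Tⱼ) = Cov(Xᵢ,Xⱼ); the off-diagonal part of the true-score variance is the same as above.
True-score variance = [3.1²·0.56 + 15.6²·0.60 + 7.7²·0.63] + 54.9778 = 188.75 + 54.9778 = 243.728.
Reliability = 243.728 / 367.238 = 0.664.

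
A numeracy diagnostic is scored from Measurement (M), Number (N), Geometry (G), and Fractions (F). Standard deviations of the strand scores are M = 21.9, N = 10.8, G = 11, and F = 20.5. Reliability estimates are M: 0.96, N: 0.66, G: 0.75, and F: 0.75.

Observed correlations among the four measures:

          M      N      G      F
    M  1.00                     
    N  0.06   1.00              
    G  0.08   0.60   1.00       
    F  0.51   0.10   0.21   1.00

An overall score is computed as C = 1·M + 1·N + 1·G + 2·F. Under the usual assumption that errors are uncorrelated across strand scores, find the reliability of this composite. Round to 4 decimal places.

0.8660

Var(C) = 21.9² + 10.8² + 11² + 2²·20.5² + 2·[21.9·10.8·0.06 + 21.9·11·0.08 + 2·21.9·20.5·0.51 + 10.8·11·0.60 + 2·10.8·20.5·0.10 + 2·11·20.5·0.21] = 2398.25 + 1403.32 = 3801.57.
Under uncorrelated errors the observed covariances equal the true-score covariances, so only the own-variance terms attenuate.
True-score variance = [21.9²·0.96 + 10.8²·0.66 + 11²·0.75 + 2²·20.5²·0.75] + 1403.32 = 1888.91 + 1403.32 = 3292.23.
Reliability = 3292.23 / 3801.57 = 0.8660.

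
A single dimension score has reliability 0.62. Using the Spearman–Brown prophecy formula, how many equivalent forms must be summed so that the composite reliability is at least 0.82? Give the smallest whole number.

k ≥ ρ*(1−ρ₁)/(ρ₁(1−ρ*)) = 0.82·0.38 / (0.62·0.18) = 2.792.
Smallest integer k = 3.

3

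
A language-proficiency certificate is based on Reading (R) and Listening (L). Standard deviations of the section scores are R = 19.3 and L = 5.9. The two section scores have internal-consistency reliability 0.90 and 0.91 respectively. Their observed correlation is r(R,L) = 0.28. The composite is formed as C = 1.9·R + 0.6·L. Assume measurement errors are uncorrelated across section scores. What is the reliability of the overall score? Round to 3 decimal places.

Var(C) = 1.9²·19.3² + 0.6²·5.9² + 2·[1.14·19.3·5.9·0.28] = 1357.22 + 72.6946 = 1429.92.
Under uncorrelated errors the observed covariances equal the true-score covariances, so only the own-variance terms attenuate.
True-score variance = [1.9²·19.3²·0.90 + 0.6²·5.9²·0.91] + 72.6946 = 1221.62 + 72.6946 = 1294.32.
Reliability = 1294.32 / 1429.92 = 0.905.

0.905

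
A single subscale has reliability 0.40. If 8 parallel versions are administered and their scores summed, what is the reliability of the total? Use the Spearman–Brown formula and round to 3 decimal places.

ρ_k = kρ / (1 + (k−1)ρ) = 8·0.40 / (1 + 7·0.40) = 3.200 / 3.800 = 0.842.

0.842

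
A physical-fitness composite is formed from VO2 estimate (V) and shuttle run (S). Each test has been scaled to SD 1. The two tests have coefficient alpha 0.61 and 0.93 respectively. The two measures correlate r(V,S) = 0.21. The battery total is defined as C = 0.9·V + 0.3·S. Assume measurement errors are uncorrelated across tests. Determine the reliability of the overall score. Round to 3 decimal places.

Var(C) = 0.9² + 0.3² + 2·[0.27·0.21] = 0.9 + 0.1134 = 1.0134.
Under uncorrelated errors the observed covariances equal the true-score covariances, so only the own-variance terms attenuate.
True-score variance = [0.9²·0.61 + 0.3²·0.93] + 0.1134 = 0.5778 + 0.1134 = 0.6912.
Reliability = 0.6912 / 1.0134 = 0.682.

0.682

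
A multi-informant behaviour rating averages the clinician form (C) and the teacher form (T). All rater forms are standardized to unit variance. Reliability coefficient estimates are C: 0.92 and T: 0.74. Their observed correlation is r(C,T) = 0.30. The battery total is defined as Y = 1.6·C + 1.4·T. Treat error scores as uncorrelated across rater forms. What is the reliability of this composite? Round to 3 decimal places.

Var(Y) = 1.6² + 1.4² + 2·[2.24·0.30] = 4.52 + 1.344 = 5.864.
Because errors are independent across components, Cov(Tᵢ,Tⱼ) = Cov(Xᵢ,Xⱼ); the off-diagonal part of the true-score variance is the same as above.
True-score variance = [1.6²·0.92 + 1.4²·0.74] + 1.344 = 3.8056 + 1.344 = 5.1496.
Reliability = 5.1496 / 5.864 = 0.878.

0.878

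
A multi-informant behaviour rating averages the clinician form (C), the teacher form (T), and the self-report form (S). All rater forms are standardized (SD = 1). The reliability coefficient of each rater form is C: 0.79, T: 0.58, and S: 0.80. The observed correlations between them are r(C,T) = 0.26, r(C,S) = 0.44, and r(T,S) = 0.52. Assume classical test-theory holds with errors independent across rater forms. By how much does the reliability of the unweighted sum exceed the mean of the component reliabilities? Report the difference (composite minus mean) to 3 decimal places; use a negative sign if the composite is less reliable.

Var(sum) = 3 + 2.44 = 5.44; true-score variance = 2.17 + 2.44 = 4.61; composite reliability = 0.8474.
Mean component reliability = 0.7233.
Difference = 0.8474 − 0.7233 = 0.124.

0.124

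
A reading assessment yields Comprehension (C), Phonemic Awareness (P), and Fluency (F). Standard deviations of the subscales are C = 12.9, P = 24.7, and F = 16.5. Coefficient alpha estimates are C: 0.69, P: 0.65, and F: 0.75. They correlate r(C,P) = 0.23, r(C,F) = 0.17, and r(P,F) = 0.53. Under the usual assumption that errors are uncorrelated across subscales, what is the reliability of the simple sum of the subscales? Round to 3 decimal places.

0.804

Var(C+P+F) = 12.9² + 24.7² + 16.5² + 2·[12.9·24.7·0.23 + 12.9·16.5·0.17 + 24.7·16.5·0.53] = 1048.75 + 650.942 = 1699.69.
Because errors are independent across components, Cov(Tᵢ,Tⱼ) = Cov(Xᵢ,Xⱼ); the off-diagonal part of the true-score variance is the same as above.
True-score variance = [12.9²·0.69 + 24.7²·0.65 + 16.5²·0.75] + 650.942 = 715.569 + 650.942 = 1366.51.
Reliability = 1366.51 / 1699.69 = 0.804.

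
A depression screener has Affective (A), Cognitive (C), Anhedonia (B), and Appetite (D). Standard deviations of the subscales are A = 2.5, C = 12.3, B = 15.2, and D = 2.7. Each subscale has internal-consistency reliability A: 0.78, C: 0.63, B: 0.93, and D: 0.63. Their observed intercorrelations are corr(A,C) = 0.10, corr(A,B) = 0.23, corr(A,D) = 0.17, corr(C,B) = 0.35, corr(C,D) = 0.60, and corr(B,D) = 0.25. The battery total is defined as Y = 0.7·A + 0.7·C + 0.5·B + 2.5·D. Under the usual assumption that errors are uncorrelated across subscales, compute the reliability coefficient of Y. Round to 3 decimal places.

Var(Y) = 0.7²·2.5² + 0.7²·12.3² + 0.5²·15.2² + 2.5²·2.7² + 2·[0.49·2.5·12.3·0.10 + 0.35·2.5·15.2·0.23 + 1.75·2.5·2.7·0.17 + 0.35·12.3·15.2·0.35 + 1.75·12.3·2.7·0.60 + 1.25·15.2·2.7·0.25] = 180.517 + 154.344 = 334.861.
Under uncorrelated errors the observed covariances equal the true-score covariances, so only the own-variance terms attenuate.
True-score variance = [0.7²·2.5²·0.78 + 0.7²·12.3²·0.63 + 0.5²·15.2²·0.93 + 2.5²·2.7²·0.63] + 154.344 = 131.513 + 154.344 = 285.857.
Reliability = 285.857 / 334.861 = 0.854.

0.854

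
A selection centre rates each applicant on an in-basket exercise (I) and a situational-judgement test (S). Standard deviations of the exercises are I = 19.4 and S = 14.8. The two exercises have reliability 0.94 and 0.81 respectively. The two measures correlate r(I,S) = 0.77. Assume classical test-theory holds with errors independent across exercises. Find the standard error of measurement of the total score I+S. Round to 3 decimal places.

Var(total) = 595.4 + 442.165 = 1037.56.
True-score variance = 531.201 + 442.165 = 973.366, so reliability = 0.9381.
Error variance = 1037.56 − 973.366 = 64.1992; SEM = √64.1992 = 8.012.

8.012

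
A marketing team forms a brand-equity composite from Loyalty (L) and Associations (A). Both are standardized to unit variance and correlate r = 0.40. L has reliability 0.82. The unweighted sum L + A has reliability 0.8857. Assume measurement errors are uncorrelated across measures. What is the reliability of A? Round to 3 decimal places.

0.860

Var(L+A) = 2 + 2·0.40 = 2.800.
True-score variance = ρ_L + ρ_A + 2·0.40, so 0.8857 = (0.82 + ρ_A + 0.80) / 2.800.
ρ_A = 0.8857·2.800 − 0.82 − 0.80 = 0.860.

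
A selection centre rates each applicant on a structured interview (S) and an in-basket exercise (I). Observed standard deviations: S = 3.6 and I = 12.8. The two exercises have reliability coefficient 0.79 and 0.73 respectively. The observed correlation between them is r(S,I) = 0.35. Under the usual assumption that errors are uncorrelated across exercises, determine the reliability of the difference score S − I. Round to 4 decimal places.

0.6751

Var(S−I) = 3.6² + 12.8² − 2·3.6·12.8·0.35 = 176.8 − 32.256 = 144.544.
Under uncorrelated errors the observed covariances equal the true-score covariances, so only the own-variance terms attenuate.
True-score variance = [3.6²·0.79 + 12.8²·0.73] − 32.256 = 129.842 − 32.256 = 97.5856.
Reliability = 97.5856 / 144.544 = 0.6751.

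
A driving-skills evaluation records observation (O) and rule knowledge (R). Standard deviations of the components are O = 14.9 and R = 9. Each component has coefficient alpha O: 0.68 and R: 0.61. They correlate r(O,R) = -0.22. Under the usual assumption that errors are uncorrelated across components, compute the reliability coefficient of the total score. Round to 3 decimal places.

0.579

Var(O+R) = 14.9² + 9² + 2·[14.9·9·(-0.22)] = 303.01 − 59.004 = 244.006.
Under uncorrelated errors the observed covariances equal the true-score covariances, so only the own-variance terms attenuate.
True-score variance = [14.9²·0.68 + 9²·0.61] − 59.004 = 200.377 − 59.004 = 141.373.
Reliability = 141.373 / 244.006 = 0.579.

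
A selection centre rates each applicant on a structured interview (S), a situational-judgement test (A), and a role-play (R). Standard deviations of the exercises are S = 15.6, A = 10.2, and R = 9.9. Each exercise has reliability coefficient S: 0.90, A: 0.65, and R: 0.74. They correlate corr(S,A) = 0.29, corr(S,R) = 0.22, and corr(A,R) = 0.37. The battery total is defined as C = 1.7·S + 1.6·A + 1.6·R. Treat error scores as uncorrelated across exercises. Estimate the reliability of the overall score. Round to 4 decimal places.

0.8762

Var(C) = 1.7²·15.6² + 1.6²·10.2² + 1.6²·9.9² + 2·[2.72·15.6·10.2·0.29 + 2.72·15.6·9.9·0.22 + 2.56·10.2·9.9·0.37] = 1220.56 + 627.158 = 1847.72.
Under uncorrelated errors the observed covariances equal the true-score covariances, so only the own-variance terms attenuate.
True-score variance = [1.7²·15.6²·0.90 + 1.6²·10.2²·0.65 + 1.6²·9.9²·0.74] + 627.158 = 991.772 + 627.158 = 1618.93.
Reliability = 1618.93 / 1847.72 = 0.8762.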